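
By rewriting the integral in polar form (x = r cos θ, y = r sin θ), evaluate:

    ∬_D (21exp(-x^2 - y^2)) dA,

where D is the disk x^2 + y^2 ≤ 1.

The region D is 0 ≤ r ≤ 1, 0 ≤ θ ≤ 2π in polar coordinates, where x = r cos(θ), y = r sin(θ), and dA = r dr dθ.

Under the substitution, the integrand becomes 21exp(-r^2), so

    ∬_D (21exp(-x^2 - y^2)) dA = ∫_{0}^{2π} ∫_{0}^{1} (21exp(-r^2)) · r dr dθ.

Inner integral (in r): ∫_{0}^{1} (21exp(-r^2)) · r dr = 21/2 - 21exp(-1)/2.

Outer integral (in θ): ∫_{0}^{2π} (21/2 - 21exp(-1)/2) dθ = -21π exp(-1) + 21π.

Therefore ∬_D (21exp(-x^2 - y^2)) dA = -21π exp(-1) + 21π.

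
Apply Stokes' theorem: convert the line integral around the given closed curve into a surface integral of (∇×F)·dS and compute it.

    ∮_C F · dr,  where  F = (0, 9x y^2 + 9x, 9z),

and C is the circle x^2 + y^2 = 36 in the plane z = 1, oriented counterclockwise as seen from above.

Let S be the flat disk x^2 + y^2 ≤ 36 in the plane z = 1, with upward unit normal n̂ = ẑ. By Stokes' theorem,

    ∮_C F · dr = ∬_S (∇ × F) · n̂ dS = ∬_D (curl F)_z dA,

where D is the disk x^2 + y^2 ≤ 36.

Compute the curl of F = (0, 9x y^2 + 9x, 9z):
    (∇ × F)_x = ∂F_z/∂y - ∂F_y/∂z = 0,
    (∇ × F)_y = ∂F_x/∂z - ∂F_z/∂x = 0,
    (∇ × F)_z = ∂F_y/∂x - ∂F_x/∂y = 9y^2 + 9.

On z = 1, (curl F)_z = 9y^2 + 9.

Convert to polar (x = r cos θ, y = r sin θ, dA = r dr dθ); the integrand becomes 9r^2sin(θ)^2 + 9, so

    ∬_D (curl F)_z dA = ∫_0^{2π} ∫_0^{6} (9r^2sin(θ)^2 + 9) · r dr dθ.

Inner (r from 0 to 6): 2916sin(θ)^2 + 162.
Outer (θ from 0 to 2π): 3240π.

Therefore ∮_C F · dr = 3240π.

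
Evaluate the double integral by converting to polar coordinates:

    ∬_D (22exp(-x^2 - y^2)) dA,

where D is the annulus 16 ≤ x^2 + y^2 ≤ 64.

The region D is 4 ≤ r ≤ 8, 0 ≤ θ ≤ 2π in polar coordinates, where x = r cos(θ), y = r sin(θ), and dA = r dr dθ.

Under the substitution, the integrand becomes 22exp(-r^2), so

    ∬_D (22exp(-x^2 - y^2)) dA = ∫_{0}^{2π} ∫_{4}^{8} (22exp(-r^2)) · r dr dθ.

Inner integral (in r): ∫_{4}^{8} (22exp(-r^2)) · r dr = -(11 - 11exp(48))exp(-64).

Outer integral (in θ): ∫_{0}^{2π} (-(11 - 11exp(48))exp(-64)) dθ = -22π (1 - exp(48))exp(-64).

Therefore ∬_D (22exp(-x^2 - y^2)) dA = -22π (1 - exp(48))exp(-64).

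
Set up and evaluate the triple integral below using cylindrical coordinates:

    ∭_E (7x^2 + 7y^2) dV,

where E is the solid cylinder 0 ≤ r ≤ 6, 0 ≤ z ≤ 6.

In cylindrical coordinates, x = r cos(θ), y = r sin(θ), z = z, and dV = r dr dθ dz.

The integrand becomes 7r^2, so

    ∭_E (7x^2 + 7y^2) dV = ∫_{0}^{2π} ∫_{0}^{6} ∫_{0}^{6} (7r^2) · r dz dr dθ.

Inner (z): 42r^3.
Middle (r from 0 to 6): 13608.
Outer (θ): 27216π.

Therefore the triple integral equals 27216π.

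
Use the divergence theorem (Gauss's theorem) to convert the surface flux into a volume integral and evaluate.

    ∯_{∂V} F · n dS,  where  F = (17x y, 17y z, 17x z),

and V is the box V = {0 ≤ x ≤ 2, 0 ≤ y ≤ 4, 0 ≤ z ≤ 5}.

By the divergence theorem,

    ∯_{∂V} F · n dS = ∭_V (∇ · F) dV.

Compute the divergence:
    ∇ · F = ∂F_x/∂x + ∂F_y/∂y + ∂F_z/∂z = 17y + 17z + 17x = 17x + 17y + 17z.

V is a rectangular box, so dV = dx dy dz with 0 ≤ x ≤ 2, 0 ≤ y ≤ 4, 0 ≤ z ≤ 5.

Integrate (17x + 17y + 17z) over V as an iterated integral:

    ∭_V (∇·F) dV = ∫_0^{2} ∫_0^{4} ∫_0^{5} (17x + 17y + 17z) dz dy dx.

Inner (z from 0 to 5): 85x + 85y + 425/2.
Middle (y from 0 to 4): 340x + 1530.
Outer (x from 0 to 2): 3740.

Therefore ∯_{∂V} F · n dS = 3740.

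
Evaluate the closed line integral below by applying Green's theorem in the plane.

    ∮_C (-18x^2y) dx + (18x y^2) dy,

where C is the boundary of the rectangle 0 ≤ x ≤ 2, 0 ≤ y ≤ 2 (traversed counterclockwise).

Green's theorem converts the closed line integral into a double integral over the enclosed region D:

    ∮_C P dx + Q dy = ∬_D (∂Q/∂x - ∂P/∂y) dA.

Here P = -18x^2y, Q = 18x y^2, so

    ∂Q/∂x = 18y^2,    ∂P/∂y = -18x^2,
    ∂Q/∂x - ∂P/∂y = 18x^2 + 18y^2.

D is the region 0 ≤ x ≤ 2, 0 ≤ y ≤ 2. Evaluating the double integral:

    ∬_D (18x^2 + 18y^2) dA = ∫_0^{2} ∫_0^{2} (18x^2 + 18y^2) dy dx.

Inner (y from 0 to 2): 36x^2 + 48.
Outer (x from 0 to 2): 192.

Therefore ∮_C P dx + Q dy = 192.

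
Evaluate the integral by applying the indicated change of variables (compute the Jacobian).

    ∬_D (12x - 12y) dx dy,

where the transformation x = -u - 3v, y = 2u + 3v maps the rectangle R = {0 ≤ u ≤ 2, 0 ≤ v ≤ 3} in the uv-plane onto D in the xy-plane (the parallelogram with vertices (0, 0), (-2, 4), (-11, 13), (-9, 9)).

Compute the Jacobian determinant of (x, y) with respect to (u, v):

    ∂(x,y)/∂(u,v) = | -1  -3 | = (-1)(3) - (-3)(2) = 3.
                   | 2  3 |

Its absolute value is |J| = 3 (the area scaling factor).

Substituting x = -u - 3v, y = 2u + 3v into the integrand,

    12x - 12y → -36u - 72v,

so the integral becomes

    ∬_R (-36u - 72v) · |J| du dv = ∫_0^2 ∫_0^3 (-108u - 216v) dv du.

Inner (v): -324u - 972.
Outer (u): -2592.

Therefore ∬_D (12x - 12y) dx dy = -2592.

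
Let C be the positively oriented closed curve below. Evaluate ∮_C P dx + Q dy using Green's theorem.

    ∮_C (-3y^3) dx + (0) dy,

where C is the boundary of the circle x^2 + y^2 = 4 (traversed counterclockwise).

Green's theorem converts the closed line integral into a double integral over the enclosed region D:

    ∮_C P dx + Q dy = ∬_D (∂Q/∂x - ∂P/∂y) dA.

Here P = -3y^3, Q = 0, so

    ∂Q/∂x = 0,    ∂P/∂y = -9y^2,
    ∂Q/∂x - ∂P/∂y = 9y^2.

D is the region x^2 + y^2 ≤ 4. Evaluating the double integral:

In polar coordinates (x = r cos θ, y = r sin θ, dA = r dr dθ) the integrand becomes 9r^2sin(θ)^2, so

    ∬_D (9y^2) dA = ∫_0^{2π} ∫_0^{2} (9r^2sin(θ)^2) · r dr dθ.

Inner (r from 0 to 2): 36sin(θ)^2.
Outer (θ from 0 to 2π): 36π.

Therefore ∮_C P dx + Q dy = 36π.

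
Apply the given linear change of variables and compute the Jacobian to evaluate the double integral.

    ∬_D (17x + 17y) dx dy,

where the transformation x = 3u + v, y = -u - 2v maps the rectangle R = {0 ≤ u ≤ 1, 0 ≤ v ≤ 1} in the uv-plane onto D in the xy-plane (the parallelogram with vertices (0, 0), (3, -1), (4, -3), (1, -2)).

Compute the Jacobian determinant of (x, y) with respect to (u, v):

    ∂(x,y)/∂(u,v) = | 3  1 | = (3)(-2) - (1)(-1) = -5.
                   | -1  -2 |

Its absolute value is |J| = 5 (the area scaling factor).

Substituting x = 3u + v, y = -u - 2v into the integrand,

    17x + 17y → 34u - 17v,

so the integral becomes

    ∬_R (34u - 17v) · |J| du dv = ∫_0^1 ∫_0^1 (170u - 85v) dv du.

Inner (v): 170u - 85/2.
Outer (u): 85/2.

Therefore ∬_D (17x + 17y) dx dy = 85/2.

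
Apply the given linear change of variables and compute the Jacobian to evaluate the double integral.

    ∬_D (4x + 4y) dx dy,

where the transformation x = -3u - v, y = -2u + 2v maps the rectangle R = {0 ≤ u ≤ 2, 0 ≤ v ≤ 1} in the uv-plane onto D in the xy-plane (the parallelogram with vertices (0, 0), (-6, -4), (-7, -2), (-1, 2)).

Compute the Jacobian determinant of (x, y) with respect to (u, v):

    ∂(x,y)/∂(u,v) = | -3  -1 | = (-3)(2) - (-1)(-2) = -8.
                   | -2  2 |

Its absolute value is |J| = 8 (the area scaling factor).

Substituting x = -3u - v, y = -2u + 2v into the integrand,

    4x + 4y → -20u + 4v,

so the integral becomes

    ∬_R (-20u + 4v) · |J| du dv = ∫_0^2 ∫_0^1 (-160u + 32v) dv du.

Inner (v): 16 - 160u.
Outer (u): -288.

Therefore ∬_D (4x + 4y) dx dy = -288.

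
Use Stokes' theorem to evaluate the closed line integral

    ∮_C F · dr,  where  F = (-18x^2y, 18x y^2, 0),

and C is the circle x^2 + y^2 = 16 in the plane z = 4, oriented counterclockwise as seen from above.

Let S be the flat disk x^2 + y^2 ≤ 16 in the plane z = 4, with upward unit normal n̂ = ẑ. By Stokes' theorem,

    ∮_C F · dr = ∬_S (∇ × F) · n̂ dS = ∬_D (curl F)_z dA,

where D is the disk x^2 + y^2 ≤ 16.

Compute the curl of F = (-18x^2y, 18x y^2, 0):
    (∇ × F)_x = ∂F_z/∂y - ∂F_y/∂z = 0,
    (∇ × F)_y = ∂F_x/∂z - ∂F_z/∂x = 0,
    (∇ × F)_z = ∂F_y/∂x - ∂F_x/∂y = 18x^2 + 18y^2.

On z = 4, (curl F)_z = 18x^2 + 18y^2.

Convert to polar (x = r cos θ, y = r sin θ, dA = r dr dθ); the integrand becomes 18r^2, so

    ∬_D (curl F)_z dA = ∫_0^{2π} ∫_0^{4} (18r^2) · r dr dθ.

Inner (r from 0 to 4): 1152.
Outer (θ from 0 to 2π): 2304π.

Therefore ∮_C F · dr = 2304π.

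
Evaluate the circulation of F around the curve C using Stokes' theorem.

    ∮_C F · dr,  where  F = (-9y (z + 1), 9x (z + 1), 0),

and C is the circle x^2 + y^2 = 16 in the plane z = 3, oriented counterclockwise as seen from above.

Let S be the flat disk x^2 + y^2 ≤ 16 in the plane z = 3, with upward unit normal n̂ = ẑ. By Stokes' theorem,

    ∮_C F · dr = ∬_S (∇ × F) · n̂ dS = ∬_D (curl F)_z dA,

where D is the disk x^2 + y^2 ≤ 16.

Compute the curl of F = (-9y (z + 1), 9x (z + 1), 0):
    (∇ × F)_x = ∂F_z/∂y - ∂F_y/∂z = -9x,
    (∇ × F)_y = ∂F_x/∂z - ∂F_z/∂x = -9y,
    (∇ × F)_z = ∂F_y/∂x - ∂F_x/∂y = 18z + 18.

On z = 3, (curl F)_z = 72.

Convert to polar (x = r cos θ, y = r sin θ, dA = r dr dθ); the integrand becomes 72, so

    ∬_D (curl F)_z dA = ∫_0^{2π} ∫_0^{4} (72) · r dr dθ.

Inner (r from 0 to 4): 576.
Outer (θ from 0 to 2π): 1152π.

Therefore ∮_C F · dr = 1152π.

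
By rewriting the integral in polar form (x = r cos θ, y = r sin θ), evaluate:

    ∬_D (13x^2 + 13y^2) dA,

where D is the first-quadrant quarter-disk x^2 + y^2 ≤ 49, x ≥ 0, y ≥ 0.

The region D is 0 ≤ r ≤ 7, 0 ≤ θ ≤ π/2 in polar coordinates, where x = r cos(θ), y = r sin(θ), and dA = r dr dθ.

Under the substitution, the integrand becomes 13r^2, so

    ∬_D (13x^2 + 13y^2) dA = ∫_{0}^{π/2} ∫_{0}^{7} (13r^2) · r dr dθ.

Inner integral (in r): ∫_{0}^{7} (13r^2) · r dr = 31213/4.

Outer integral (in θ): ∫_{0}^{π/2} (31213/4) dθ = 31213π/8.

Therefore ∬_D (13x^2 + 13y^2) dA = 31213π/8.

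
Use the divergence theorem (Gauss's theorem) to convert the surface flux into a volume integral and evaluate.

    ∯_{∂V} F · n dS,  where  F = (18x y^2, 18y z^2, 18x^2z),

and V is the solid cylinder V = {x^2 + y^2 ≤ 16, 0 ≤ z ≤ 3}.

By the divergence theorem,

    ∯_{∂V} F · n dS = ∭_V (∇ · F) dV.

Compute the divergence:
    ∇ · F = ∂F_x/∂x + ∂F_y/∂y + ∂F_z/∂z = 18y^2 + 18z^2 + 18x^2 = 18x^2 + 18y^2 + 18z^2.

In cylindrical coordinates, x = r cos(θ), y = r sin(θ), z = z, dV = r dr dθ dz, with 0 ≤ r ≤ 4, 0 ≤ θ ≤ 2π, 0 ≤ z ≤ 3.

The integrand, after substitution and multiplying by the volume element, becomes (18r^2 + 18z^2) · r, so

    ∭_V (∇·F) dV = ∫_0^{2π} ∫_0^{4} ∫_0^{3} (18r^2 + 18z^2) · r dz dr dθ.

Inner (z from 0 to 3): 54r (r^2 + 3).
Middle (r from 0 to 4): 4752.
Outer (θ from 0 to 2π): 9504π.

Therefore ∯_{∂V} F · n dS = 9504π.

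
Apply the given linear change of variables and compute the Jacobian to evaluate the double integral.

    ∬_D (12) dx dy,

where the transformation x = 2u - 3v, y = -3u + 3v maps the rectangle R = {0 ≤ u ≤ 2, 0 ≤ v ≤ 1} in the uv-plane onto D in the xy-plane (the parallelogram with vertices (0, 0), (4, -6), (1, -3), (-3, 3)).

Compute the Jacobian determinant of (x, y) with respect to (u, v):

    ∂(x,y)/∂(u,v) = | 2  -3 | = (2)(3) - (-3)(-3) = -3.
                   | -3  3 |

Its absolute value is |J| = 3 (the area scaling factor).

Substituting x = 2u - 3v, y = -3u + 3v into the integrand,

    12 → 12,

so the integral becomes

    ∬_R (12) · |J| du dv = ∫_0^2 ∫_0^1 (36) dv du.

Inner (v): 36.
Outer (u): 72.

Therefore ∬_D (12) dx dy = 72.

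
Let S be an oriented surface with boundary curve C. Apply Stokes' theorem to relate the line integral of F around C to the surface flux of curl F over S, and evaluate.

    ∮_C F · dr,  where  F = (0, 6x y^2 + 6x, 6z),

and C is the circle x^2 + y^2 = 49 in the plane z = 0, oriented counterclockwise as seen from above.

Let S be the flat disk x^2 + y^2 ≤ 49 in the plane z = 0, with upward unit normal n̂ = ẑ. By Stokes' theorem,

    ∮_C F · dr = ∬_S (∇ × F) · n̂ dS = ∬_D (curl F)_z dA,

where D is the disk x^2 + y^2 ≤ 49.

Compute the curl of F = (0, 6x y^2 + 6x, 6z):
    (∇ × F)_x = ∂F_z/∂y - ∂F_y/∂z = 0,
    (∇ × F)_y = ∂F_x/∂z - ∂F_z/∂x = 0,
    (∇ × F)_z = ∂F_y/∂x - ∂F_x/∂y = 6y^2 + 6.

On z = 0, (curl F)_z = 6y^2 + 6.

Convert to polar (x = r cos θ, y = r sin θ, dA = r dr dθ); the integrand becomes 6r^2sin(θ)^2 + 6, so

    ∬_D (curl F)_z dA = ∫_0^{2π} ∫_0^{7} (6r^2sin(θ)^2 + 6) · r dr dθ.

Inner (r from 0 to 7): 7203sin(θ)^2/2 + 147.
Outer (θ from 0 to 2π): 7791π/2.

Therefore ∮_C F · dr = 7791π/2.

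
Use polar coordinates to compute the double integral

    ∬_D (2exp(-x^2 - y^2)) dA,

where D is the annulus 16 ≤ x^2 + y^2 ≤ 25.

The region D is 4 ≤ r ≤ 5, 0 ≤ θ ≤ 2π in polar coordinates, where x = r cos(θ), y = r sin(θ), and dA = r dr dθ.

Under the substitution, the integrand becomes 2exp(-r^2), so

    ∬_D (2exp(-x^2 - y^2)) dA = ∫_{0}^{2π} ∫_{4}^{5} (2exp(-r^2)) · r dr dθ.

Inner integral (in r): ∫_{4}^{5} (2exp(-r^2)) · r dr = -(1 - exp(9))exp(-25).

Outer integral (in θ): ∫_{0}^{2π} (-(1 - exp(9))exp(-25)) dθ = -2π (1 - exp(9))exp(-25).

Therefore ∬_D (2exp(-x^2 - y^2)) dA = -2π (1 - exp(9))exp(-25).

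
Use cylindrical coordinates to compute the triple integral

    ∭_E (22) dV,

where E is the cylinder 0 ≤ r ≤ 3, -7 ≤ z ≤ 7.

In cylindrical coordinates, x = r cos(θ), y = r sin(θ), z = z, and dV = r dr dθ dz.

The integrand becomes 22, so

    ∭_E (22) dV = ∫_{0}^{2π} ∫_{0}^{3} ∫_{-7}^{7} (22) · r dz dr dθ.

Inner (z): 308r.
Middle (r from 0 to 3): 1386.
Outer (θ): 2772π.

Therefore the triple integral equals 2772π.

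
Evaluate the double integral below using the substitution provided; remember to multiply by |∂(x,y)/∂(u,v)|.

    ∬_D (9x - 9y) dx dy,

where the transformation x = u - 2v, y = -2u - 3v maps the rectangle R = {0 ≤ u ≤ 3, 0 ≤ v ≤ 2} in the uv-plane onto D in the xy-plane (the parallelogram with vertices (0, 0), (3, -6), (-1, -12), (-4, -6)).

Compute the Jacobian determinant of (x, y) with respect to (u, v):

    ∂(x,y)/∂(u,v) = | 1  -2 | = (1)(-3) - (-2)(-2) = -7.
                   | -2  -3 |

Its absolute value is |J| = 7 (the area scaling factor).

Substituting x = u - 2v, y = -2u - 3v into the integrand,

    9x - 9y → 27u + 9v,

so the integral becomes

    ∬_R (27u + 9v) · |J| du dv = ∫_0^3 ∫_0^2 (189u + 63v) dv du.

Inner (v): 378u + 126.
Outer (u): 2079.

Therefore ∬_D (9x - 9y) dx dy = 2079.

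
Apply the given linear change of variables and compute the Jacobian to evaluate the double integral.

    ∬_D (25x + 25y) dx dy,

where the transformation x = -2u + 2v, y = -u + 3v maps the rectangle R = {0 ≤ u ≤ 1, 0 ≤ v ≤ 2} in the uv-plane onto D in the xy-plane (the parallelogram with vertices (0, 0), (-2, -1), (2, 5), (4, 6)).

Compute the Jacobian determinant of (x, y) with respect to (u, v):

    ∂(x,y)/∂(u,v) = | -2  2 | = (-2)(3) - (2)(-1) = -4.
                   | -1  3 |

Its absolute value is |J| = 4 (the area scaling factor).

Substituting x = -2u + 2v, y = -u + 3v into the integrand,

    25x + 25y → -75u + 125v,

so the integral becomes

    ∬_R (-75u + 125v) · |J| du dv = ∫_0^1 ∫_0^2 (-300u + 500v) dv du.

Inner (v): 1000 - 600u.
Outer (u): 700.

Therefore ∬_D (25x + 25y) dx dy = 700.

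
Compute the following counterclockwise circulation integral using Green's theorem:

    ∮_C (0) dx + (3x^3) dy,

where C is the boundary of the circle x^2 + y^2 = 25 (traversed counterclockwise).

Green's theorem converts the closed line integral into a double integral over the enclosed region D:

    ∮_C P dx + Q dy = ∬_D (∂Q/∂x - ∂P/∂y) dA.

Here P = 0, Q = 3x^3, so

    ∂Q/∂x = 9x^2,    ∂P/∂y = 0,
    ∂Q/∂x - ∂P/∂y = 9x^2.

D is the region x^2 + y^2 ≤ 25. Evaluating the double integral:

In polar coordinates (x = r cos θ, y = r sin θ, dA = r dr dθ) the integrand becomes 9r^2cos(θ)^2, so

    ∬_D (9x^2) dA = ∫_0^{2π} ∫_0^{5} (9r^2cos(θ)^2) · r dr dθ.

Inner (r from 0 to 5): 5625cos(θ)^2/4.
Outer (θ from 0 to 2π): 5625π/4.

Therefore ∮_C P dx + Q dy = 5625π/4.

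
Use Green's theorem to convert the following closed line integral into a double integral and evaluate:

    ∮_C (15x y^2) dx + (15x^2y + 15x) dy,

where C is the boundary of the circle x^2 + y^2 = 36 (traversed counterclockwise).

Green's theorem converts the closed line integral into a double integral over the enclosed region D:

    ∮_C P dx + Q dy = ∬_D (∂Q/∂x - ∂P/∂y) dA.

Here P = 15x y^2, Q = 15x^2y + 15x, so

    ∂Q/∂x = 30x y + 15,    ∂P/∂y = 30x y,
    ∂Q/∂x - ∂P/∂y = 15.

D is the region x^2 + y^2 ≤ 36. Evaluating the double integral:

In polar coordinates (x = r cos θ, y = r sin θ, dA = r dr dθ) the integrand becomes 15, so

    ∬_D (15) dA = ∫_0^{2π} ∫_0^{6} (15) · r dr dθ.

Inner (r from 0 to 6): 270.
Outer (θ from 0 to 2π): 540π.

Therefore ∮_C P dx + Q dy = 540π.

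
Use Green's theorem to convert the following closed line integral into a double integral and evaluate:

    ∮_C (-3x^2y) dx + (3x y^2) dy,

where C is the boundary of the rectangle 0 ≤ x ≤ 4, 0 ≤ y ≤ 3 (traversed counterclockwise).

Green's theorem converts the closed line integral into a double integral over the enclosed region D:

    ∮_C P dx + Q dy = ∬_D (∂Q/∂x - ∂P/∂y) dA.

Here P = -3x^2y, Q = 3x y^2, so

    ∂Q/∂x = 3y^2,    ∂P/∂y = -3x^2,
    ∂Q/∂x - ∂P/∂y = 3x^2 + 3y^2.

D is the region 0 ≤ x ≤ 4, 0 ≤ y ≤ 3. Evaluating the double integral:

    ∬_D (3x^2 + 3y^2) dA = ∫_0^{4} ∫_0^{3} (3x^2 + 3y^2) dy dx.

Inner (y from 0 to 3): 9x^2 + 27.
Outer (x from 0 to 4): 300.

Therefore ∮_C P dx + Q dy = 300.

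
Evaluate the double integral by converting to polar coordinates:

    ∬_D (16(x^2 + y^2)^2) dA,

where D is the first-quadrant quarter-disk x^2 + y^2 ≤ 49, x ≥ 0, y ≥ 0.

The region D is 0 ≤ r ≤ 7, 0 ≤ θ ≤ π/2 in polar coordinates, where x = r cos(θ), y = r sin(θ), and dA = r dr dθ.

Under the substitution, the integrand becomes 16r^4, so

    ∬_D (16(x^2 + y^2)^2) dA = ∫_{0}^{π/2} ∫_{0}^{7} (16r^4) · r dr dθ.

Inner integral (in r): ∫_{0}^{7} (16r^4) · r dr = 941192/3.

Outer integral (in θ): ∫_{0}^{π/2} (941192/3) dθ = 470596π/3.

Therefore ∬_D (16(x^2 + y^2)^2) dA = 470596π/3.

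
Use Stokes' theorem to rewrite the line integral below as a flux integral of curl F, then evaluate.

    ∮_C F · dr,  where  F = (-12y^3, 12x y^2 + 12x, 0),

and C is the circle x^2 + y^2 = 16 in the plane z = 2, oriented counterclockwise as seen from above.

Let S be the flat disk x^2 + y^2 ≤ 16 in the plane z = 2, with upward unit normal n̂ = ẑ. By Stokes' theorem,

    ∮_C F · dr = ∬_S (∇ × F) · n̂ dS = ∬_D (curl F)_z dA,

where D is the disk x^2 + y^2 ≤ 16.

Compute the curl of F = (-12y^3, 12x y^2 + 12x, 0):
    (∇ × F)_x = ∂F_z/∂y - ∂F_y/∂z = 0,
    (∇ × F)_y = ∂F_x/∂z - ∂F_z/∂x = 0,
    (∇ × F)_z = ∂F_y/∂x - ∂F_x/∂y = 48y^2 + 12.

On z = 2, (curl F)_z = 48y^2 + 12.

Convert to polar (x = r cos θ, y = r sin θ, dA = r dr dθ); the integrand becomes 48r^2sin(θ)^2 + 12, so

    ∬_D (curl F)_z dA = ∫_0^{2π} ∫_0^{4} (48r^2sin(θ)^2 + 12) · r dr dθ.

Inner (r from 0 to 4): 3072sin(θ)^2 + 96.
Outer (θ from 0 to 2π): 3264π.

Therefore ∮_C F · dr = 3264π.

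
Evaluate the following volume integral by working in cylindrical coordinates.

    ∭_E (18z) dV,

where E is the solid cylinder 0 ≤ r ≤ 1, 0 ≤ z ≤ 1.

In cylindrical coordinates, x = r cos(θ), y = r sin(θ), z = z, and dV = r dr dθ dz.

The integrand becomes 18z, so

    ∭_E (18z) dV = ∫_{0}^{2π} ∫_{0}^{1} ∫_{0}^{1} (18z) · r dz dr dθ.

Inner (z): 9r.
Middle (r from 0 to 1): 9/2.
Outer (θ): 9π.

Therefore the triple integral equals 9π.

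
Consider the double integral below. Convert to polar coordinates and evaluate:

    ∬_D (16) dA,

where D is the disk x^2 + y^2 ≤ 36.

The region D is 0 ≤ r ≤ 6, 0 ≤ θ ≤ 2π in polar coordinates, where x = r cos(θ), y = r sin(θ), and dA = r dr dθ.

Under the substitution, the integrand becomes 16, so

    ∬_D (16) dA = ∫_{0}^{2π} ∫_{0}^{6} (16) · r dr dθ.

Inner integral (in r): ∫_{0}^{6} (16) · r dr = 288.

Outer integral (in θ): ∫_{0}^{2π} (288) dθ = 576π.

Therefore ∬_D (16) dA = 576π.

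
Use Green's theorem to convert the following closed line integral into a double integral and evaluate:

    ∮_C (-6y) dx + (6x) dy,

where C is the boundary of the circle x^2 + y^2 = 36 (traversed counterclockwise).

Green's theorem converts the closed line integral into a double integral over the enclosed region D:

    ∮_C P dx + Q dy = ∬_D (∂Q/∂x - ∂P/∂y) dA.

Here P = -6y, Q = 6x, so

    ∂Q/∂x = 6,    ∂P/∂y = -6,
    ∂Q/∂x - ∂P/∂y = 12.

D is the region x^2 + y^2 ≤ 36. Evaluating the double integral:

In polar coordinates (x = r cos θ, y = r sin θ, dA = r dr dθ) the integrand becomes 12, so

    ∬_D (12) dA = ∫_0^{2π} ∫_0^{6} (12) · r dr dθ.

Inner (r from 0 to 6): 216.
Outer (θ from 0 to 2π): 432π.

Therefore ∮_C P dx + Q dy = 432π.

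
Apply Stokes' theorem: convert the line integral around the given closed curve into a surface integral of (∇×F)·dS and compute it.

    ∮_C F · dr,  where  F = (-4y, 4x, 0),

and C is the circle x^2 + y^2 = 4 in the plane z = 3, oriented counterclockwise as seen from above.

Let S be the flat disk x^2 + y^2 ≤ 4 in the plane z = 3, with upward unit normal n̂ = ẑ. By Stokes' theorem,

    ∮_C F · dr = ∬_S (∇ × F) · n̂ dS = ∬_D (curl F)_z dA,

where D is the disk x^2 + y^2 ≤ 4.

Compute the curl of F = (-4y, 4x, 0):
    (∇ × F)_x = ∂F_z/∂y - ∂F_y/∂z = 0,
    (∇ × F)_y = ∂F_x/∂z - ∂F_z/∂x = 0,
    (∇ × F)_z = ∂F_y/∂x - ∂F_x/∂y = 8.

On z = 3, (curl F)_z = 8.

Convert to polar (x = r cos θ, y = r sin θ, dA = r dr dθ); the integrand becomes 8, so

    ∬_D (curl F)_z dA = ∫_0^{2π} ∫_0^{2} (8) · r dr dθ.

Inner (r from 0 to 2): 16.
Outer (θ from 0 to 2π): 32π.

Therefore ∮_C F · dr = 32π.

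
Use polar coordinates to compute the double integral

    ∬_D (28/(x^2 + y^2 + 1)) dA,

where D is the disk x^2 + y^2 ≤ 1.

The region D is 0 ≤ r ≤ 1, 0 ≤ θ ≤ 2π in polar coordinates, where x = r cos(θ), y = r sin(θ), and dA = r dr dθ.

Under the substitution, the integrand becomes 28/(r^2 + 1), so

    ∬_D (28/(x^2 + y^2 + 1)) dA = ∫_{0}^{2π} ∫_{0}^{1} (28/(r^2 + 1)) · r dr dθ.

Inner integral (in r): ∫_{0}^{1} (28/(r^2 + 1)) · r dr = log(16384).

Outer integral (in θ): ∫_{0}^{2π} (log(16384)) dθ = 28π log(2).

Therefore ∬_D (28/(x^2 + y^2 + 1)) dA = 28π log(2).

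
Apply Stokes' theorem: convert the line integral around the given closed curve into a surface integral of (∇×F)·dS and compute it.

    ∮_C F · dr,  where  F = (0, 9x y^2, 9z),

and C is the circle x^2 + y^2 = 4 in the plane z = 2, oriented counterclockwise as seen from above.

Let S be the flat disk x^2 + y^2 ≤ 4 in the plane z = 2, with upward unit normal n̂ = ẑ. By Stokes' theorem,

    ∮_C F · dr = ∬_S (∇ × F) · n̂ dS = ∬_D (curl F)_z dA,

where D is the disk x^2 + y^2 ≤ 4.

Compute the curl of F = (0, 9x y^2, 9z):
    (∇ × F)_x = ∂F_z/∂y - ∂F_y/∂z = 0,
    (∇ × F)_y = ∂F_x/∂z - ∂F_z/∂x = 0,
    (∇ × F)_z = ∂F_y/∂x - ∂F_x/∂y = 9y^2.

On z = 2, (curl F)_z = 9y^2.

Convert to polar (x = r cos θ, y = r sin θ, dA = r dr dθ); the integrand becomes 9r^2sin(θ)^2, so

    ∬_D (curl F)_z dA = ∫_0^{2π} ∫_0^{2} (9r^2sin(θ)^2) · r dr dθ.

Inner (r from 0 to 2): 36sin(θ)^2.
Outer (θ from 0 to 2π): 36π.

Therefore ∮_C F · dr = 36π.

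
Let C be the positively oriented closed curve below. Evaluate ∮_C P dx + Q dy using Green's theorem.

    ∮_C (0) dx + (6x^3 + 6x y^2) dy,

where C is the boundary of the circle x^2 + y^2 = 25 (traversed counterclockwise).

Green's theorem converts the closed line integral into a double integral over the enclosed region D:

    ∮_C P dx + Q dy = ∬_D (∂Q/∂x - ∂P/∂y) dA.

Here P = 0, Q = 6x^3 + 6x y^2, so

    ∂Q/∂x = 18x^2 + 6y^2,    ∂P/∂y = 0,
    ∂Q/∂x - ∂P/∂y = 18x^2 + 6y^2.

D is the region x^2 + y^2 ≤ 25. Evaluating the double integral:

In polar coordinates (x = r cos θ, y = r sin θ, dA = r dr dθ) the integrand becomes 6r^2(cos(2θ) + 2), so

    ∬_D (18x^2 + 6y^2) dA = ∫_0^{2π} ∫_0^{5} (6r^2(cos(2θ) + 2)) · r dr dθ.

Inner (r from 0 to 5): 5625/2 - 1875sin(θ)^2.
Outer (θ from 0 to 2π): 3750π.

Therefore ∮_C P dx + Q dy = 3750π.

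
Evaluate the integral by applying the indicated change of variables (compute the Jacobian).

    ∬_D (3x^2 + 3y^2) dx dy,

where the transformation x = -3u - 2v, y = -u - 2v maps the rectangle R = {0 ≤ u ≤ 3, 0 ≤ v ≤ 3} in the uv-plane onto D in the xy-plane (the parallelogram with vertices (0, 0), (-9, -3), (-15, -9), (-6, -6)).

Compute the Jacobian determinant of (x, y) with respect to (u, v):

    ∂(x,y)/∂(u,v) = | -3  -2 | = (-3)(-2) - (-2)(-1) = 4.
                   | -1  -2 |

Its absolute value is |J| = 4 (the area scaling factor).

Substituting x = -3u - 2v, y = -u - 2v into the integrand,

    3x^2 + 3y^2 → 30u^2 + 48u v + 24v^2,

so the integral becomes

    ∬_R (30u^2 + 48u v + 24v^2) · |J| du dv = ∫_0^3 ∫_0^3 (120u^2 + 192u v + 96v^2) dv du.

Inner (v): 360u^2 + 864u + 864.
Outer (u): 9720.

Therefore ∬_D (3x^2 + 3y^2) dx dy = 9720.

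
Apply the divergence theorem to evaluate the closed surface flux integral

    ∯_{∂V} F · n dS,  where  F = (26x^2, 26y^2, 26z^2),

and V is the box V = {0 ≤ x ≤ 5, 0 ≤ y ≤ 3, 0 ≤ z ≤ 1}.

By the divergence theorem,

    ∯_{∂V} F · n dS = ∭_V (∇ · F) dV.

Compute the divergence:
    ∇ · F = ∂F_x/∂x + ∂F_y/∂y + ∂F_z/∂z = 52x + 52y + 52z.

V is a rectangular box, so dV = dx dy dz with 0 ≤ x ≤ 5, 0 ≤ y ≤ 3, 0 ≤ z ≤ 1.

Integrate (52x + 52y + 52z) over V as an iterated integral:

    ∭_V (∇·F) dV = ∫_0^{5} ∫_0^{3} ∫_0^{1} (52x + 52y + 52z) dz dy dx.

Inner (z from 0 to 1): 52x + 52y + 26.
Middle (y from 0 to 3): 156x + 312.
Outer (x from 0 to 5): 3510.

Therefore ∯_{∂V} F · n dS = 3510.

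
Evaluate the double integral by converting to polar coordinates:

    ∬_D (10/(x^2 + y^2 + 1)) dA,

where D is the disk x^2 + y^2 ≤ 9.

The region D is 0 ≤ r ≤ 3, 0 ≤ θ ≤ 2π in polar coordinates, where x = r cos(θ), y = r sin(θ), and dA = r dr dθ.

Under the substitution, the integrand becomes 10/(r^2 + 1), so

    ∬_D (10/(x^2 + y^2 + 1)) dA = ∫_{0}^{2π} ∫_{0}^{3} (10/(r^2 + 1)) · r dr dθ.

Inner integral (in r): ∫_{0}^{3} (10/(r^2 + 1)) · r dr = log(100000).

Outer integral (in θ): ∫_{0}^{2π} (log(100000)) dθ = 10π log(10).

Therefore ∬_D (10/(x^2 + y^2 + 1)) dA = 10π log(10).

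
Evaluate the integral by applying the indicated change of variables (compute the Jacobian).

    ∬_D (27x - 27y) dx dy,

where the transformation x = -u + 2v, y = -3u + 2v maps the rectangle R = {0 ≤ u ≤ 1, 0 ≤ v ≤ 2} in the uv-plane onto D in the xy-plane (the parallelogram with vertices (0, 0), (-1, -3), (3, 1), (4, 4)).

Compute the Jacobian determinant of (x, y) with respect to (u, v):

    ∂(x,y)/∂(u,v) = | -1  2 | = (-1)(2) - (2)(-3) = 4.
                   | -3  2 |

Its absolute value is |J| = 4 (the area scaling factor).

Substituting x = -u + 2v, y = -3u + 2v into the integrand,

    27x - 27y → 54u,

so the integral becomes

    ∬_R (54u) · |J| du dv = ∫_0^1 ∫_0^2 (216u) dv du.

Inner (v): 432u.
Outer (u): 216.

Therefore ∬_D (27x - 27y) dx dy = 216.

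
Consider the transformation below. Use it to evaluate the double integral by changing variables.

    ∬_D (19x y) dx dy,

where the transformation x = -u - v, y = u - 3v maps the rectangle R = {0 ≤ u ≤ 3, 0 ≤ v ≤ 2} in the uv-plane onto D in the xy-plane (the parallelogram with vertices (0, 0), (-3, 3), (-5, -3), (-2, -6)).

Compute the Jacobian determinant of (x, y) with respect to (u, v):

    ∂(x,y)/∂(u,v) = | -1  -1 | = (-1)(-3) - (-1)(1) = 4.
                   | 1  -3 |

Its absolute value is |J| = 4 (the area scaling factor).

Substituting x = -u - v, y = u - 3v into the integrand,

    19x y → -19u^2 + 38u v + 57v^2,

so the integral becomes

    ∬_R (-19u^2 + 38u v + 57v^2) · |J| du dv = ∫_0^3 ∫_0^2 (-76u^2 + 152u v + 228v^2) dv du.

Inner (v): -152u^2 + 304u + 608.
Outer (u): 1824.

Therefore ∬_D (19x y) dx dy = 1824.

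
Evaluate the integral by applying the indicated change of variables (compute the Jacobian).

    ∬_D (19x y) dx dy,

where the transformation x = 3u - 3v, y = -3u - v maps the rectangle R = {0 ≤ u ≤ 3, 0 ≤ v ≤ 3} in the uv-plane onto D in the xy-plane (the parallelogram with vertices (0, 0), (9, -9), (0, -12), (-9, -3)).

Compute the Jacobian determinant of (x, y) with respect to (u, v):

    ∂(x,y)/∂(u,v) = | 3  -3 | = (3)(-1) - (-3)(-3) = -12.
                   | -3  -1 |

Its absolute value is |J| = 12 (the area scaling factor).

Substituting x = 3u - 3v, y = -3u - v into the integrand,

    19x y → -171u^2 + 114u v + 57v^2,

so the integral becomes

    ∬_R (-171u^2 + 114u v + 57v^2) · |J| du dv = ∫_0^3 ∫_0^3 (-2052u^2 + 1368u v + 684v^2) dv du.

Inner (v): -6156u^2 + 6156u + 6156.
Outer (u): -9234.

Therefore ∬_D (19x y) dx dy = -9234.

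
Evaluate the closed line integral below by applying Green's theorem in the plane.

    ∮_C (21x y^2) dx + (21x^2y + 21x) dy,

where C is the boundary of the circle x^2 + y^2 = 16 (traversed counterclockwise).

Green's theorem converts the closed line integral into a double integral over the enclosed region D:

    ∮_C P dx + Q dy = ∬_D (∂Q/∂x - ∂P/∂y) dA.

Here P = 21x y^2, Q = 21x^2y + 21x, so

    ∂Q/∂x = 42x y + 21,    ∂P/∂y = 42x y,
    ∂Q/∂x - ∂P/∂y = 21.

D is the region x^2 + y^2 ≤ 16. Evaluating the double integral:

In polar coordinates (x = r cos θ, y = r sin θ, dA = r dr dθ) the integrand becomes 21, so

    ∬_D (21) dA = ∫_0^{2π} ∫_0^{4} (21) · r dr dθ.

Inner (r from 0 to 4): 168.
Outer (θ from 0 to 2π): 336π.

Therefore ∮_C P dx + Q dy = 336π.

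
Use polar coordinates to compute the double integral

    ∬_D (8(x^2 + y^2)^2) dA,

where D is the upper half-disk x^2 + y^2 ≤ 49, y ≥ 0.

The region D is 0 ≤ r ≤ 7, 0 ≤ θ ≤ π in polar coordinates, where x = r cos(θ), y = r sin(θ), and dA = r dr dθ.

Under the substitution, the integrand becomes 8r^4, so

    ∬_D (8(x^2 + y^2)^2) dA = ∫_{0}^{π} ∫_{0}^{7} (8r^4) · r dr dθ.

Inner integral (in r): ∫_{0}^{7} (8r^4) · r dr = 470596/3.

Outer integral (in θ): ∫_{0}^{π} (470596/3) dθ = 470596π/3.

Therefore ∬_D (8(x^2 + y^2)^2) dA = 470596π/3.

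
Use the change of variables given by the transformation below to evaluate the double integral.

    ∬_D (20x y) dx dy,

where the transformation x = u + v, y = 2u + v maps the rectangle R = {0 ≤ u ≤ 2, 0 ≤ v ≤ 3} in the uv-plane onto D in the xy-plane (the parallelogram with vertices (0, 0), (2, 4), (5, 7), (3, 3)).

Compute the Jacobian determinant of (x, y) with respect to (u, v):

    ∂(x,y)/∂(u,v) = | 1  1 | = (1)(1) - (1)(2) = -1.
                   | 2  1 |

Its absolute value is |J| = 1 (the area scaling factor).

Substituting x = u + v, y = 2u + v into the integrand,

    20x y → 40u^2 + 60u v + 20v^2,

so the integral becomes

    ∬_R (40u^2 + 60u v + 20v^2) · |J| du dv = ∫_0^2 ∫_0^3 (40u^2 + 60u v + 20v^2) dv du.

Inner (v): 120u^2 + 270u + 180.
Outer (u): 1220.

Therefore ∬_D (20x y) dx dy = 1220.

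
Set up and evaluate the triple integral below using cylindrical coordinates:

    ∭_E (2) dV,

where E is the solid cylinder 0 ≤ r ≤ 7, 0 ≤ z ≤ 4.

In cylindrical coordinates, x = r cos(θ), y = r sin(θ), z = z, and dV = r dr dθ dz.

The integrand becomes 2, so

    ∭_E (2) dV = ∫_{0}^{2π} ∫_{0}^{7} ∫_{0}^{4} (2) · r dz dr dθ.

Inner (z): 8r.
Middle (r from 0 to 7): 196.
Outer (θ): 392π.

Therefore the triple integral equals 392π.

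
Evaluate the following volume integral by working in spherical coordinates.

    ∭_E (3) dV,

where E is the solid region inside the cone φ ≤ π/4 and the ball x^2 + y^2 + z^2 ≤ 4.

In spherical coordinates, x = ρ sin(φ) cos(θ), y = ρ sin(φ) sin(θ), z = ρ cos(φ), and dV = ρ^2 sin(φ) dρ dφ dθ.

The integrand becomes 3, so

    ∭_E (3) dV = ∫_{0}^{2π} ∫_{0}^{π/4} ∫_{0}^{2} (3) · ρ^2 sin(φ) dρ dφ dθ.

Inner (ρ): 8sin(φ).
Middle (φ): 8 - 4sqrt(2).
Outer (θ): 8π (2 - sqrt(2)).

Therefore the triple integral equals 8π (2 - sqrt(2)).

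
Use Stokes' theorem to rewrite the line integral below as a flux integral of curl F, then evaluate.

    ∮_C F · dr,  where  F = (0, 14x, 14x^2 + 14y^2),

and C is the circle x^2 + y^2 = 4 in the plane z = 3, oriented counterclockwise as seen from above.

Let S be the flat disk x^2 + y^2 ≤ 4 in the plane z = 3, with upward unit normal n̂ = ẑ. By Stokes' theorem,

    ∮_C F · dr = ∬_S (∇ × F) · n̂ dS = ∬_D (curl F)_z dA,

where D is the disk x^2 + y^2 ≤ 4.

Compute the curl of F = (0, 14x, 14x^2 + 14y^2):
    (∇ × F)_x = ∂F_z/∂y - ∂F_y/∂z = 28y,
    (∇ × F)_y = ∂F_x/∂z - ∂F_z/∂x = -28x,
    (∇ × F)_z = ∂F_y/∂x - ∂F_x/∂y = 14.

On z = 3, (curl F)_z = 14.

Convert to polar (x = r cos θ, y = r sin θ, dA = r dr dθ); the integrand becomes 14, so

    ∬_D (curl F)_z dA = ∫_0^{2π} ∫_0^{2} (14) · r dr dθ.

Inner (r from 0 to 2): 28.
Outer (θ from 0 to 2π): 56π.

Therefore ∮_C F · dr = 56π.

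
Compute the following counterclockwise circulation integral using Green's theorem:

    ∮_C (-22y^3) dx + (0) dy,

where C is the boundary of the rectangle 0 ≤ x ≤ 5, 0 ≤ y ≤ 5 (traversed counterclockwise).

Green's theorem converts the closed line integral into a double integral over the enclosed region D:

    ∮_C P dx + Q dy = ∬_D (∂Q/∂x - ∂P/∂y) dA.

Here P = -22y^3, Q = 0, so

    ∂Q/∂x = 0,    ∂P/∂y = -66y^2,
    ∂Q/∂x - ∂P/∂y = 66y^2.

D is the region 0 ≤ x ≤ 5, 0 ≤ y ≤ 5. Evaluating the double integral:

    ∬_D (66y^2) dA = ∫_0^{5} ∫_0^{5} (66y^2) dy dx.

Inner (y from 0 to 5): 2750.
Outer (x from 0 to 5): 13750.

Therefore ∮_C P dx + Q dy = 13750.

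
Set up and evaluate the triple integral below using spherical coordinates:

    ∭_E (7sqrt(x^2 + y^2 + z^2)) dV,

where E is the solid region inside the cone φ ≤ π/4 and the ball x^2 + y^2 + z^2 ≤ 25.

In spherical coordinates, x = ρ sin(φ) cos(θ), y = ρ sin(φ) sin(θ), z = ρ cos(φ), and dV = ρ^2 sin(φ) dρ dφ dθ.

The integrand becomes 7ρ, so

    ∭_E (7sqrt(x^2 + y^2 + z^2)) dV = ∫_{0}^{2π} ∫_{0}^{π/4} ∫_{0}^{5} (7ρ) · ρ^2 sin(φ) dρ dφ dθ.

Inner (ρ): 4375sin(φ)/4.
Middle (φ): 4375/4 - 4375sqrt(2)/8.
Outer (θ): 4375π (2 - sqrt(2))/4.

Therefore the triple integral equals 4375π (2 - sqrt(2))/4.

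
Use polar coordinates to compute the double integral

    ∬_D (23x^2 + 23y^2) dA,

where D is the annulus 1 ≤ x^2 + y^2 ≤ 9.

The region D is 1 ≤ r ≤ 3, 0 ≤ θ ≤ 2π in polar coordinates, where x = r cos(θ), y = r sin(θ), and dA = r dr dθ.

Under the substitution, the integrand becomes 23r^2, so

    ∬_D (23x^2 + 23y^2) dA = ∫_{0}^{2π} ∫_{1}^{3} (23r^2) · r dr dθ.

Inner integral (in r): ∫_{1}^{3} (23r^2) · r dr = 460.

Outer integral (in θ): ∫_{0}^{2π} (460) dθ = 920π.

Therefore ∬_D (23x^2 + 23y^2) dA = 920π.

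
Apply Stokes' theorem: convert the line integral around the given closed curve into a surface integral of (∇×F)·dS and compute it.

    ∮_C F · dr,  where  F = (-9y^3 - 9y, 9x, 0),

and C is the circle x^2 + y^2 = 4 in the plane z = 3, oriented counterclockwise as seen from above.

Let S be the flat disk x^2 + y^2 ≤ 4 in the plane z = 3, with upward unit normal n̂ = ẑ. By Stokes' theorem,

    ∮_C F · dr = ∬_S (∇ × F) · n̂ dS = ∬_D (curl F)_z dA,

where D is the disk x^2 + y^2 ≤ 4.

Compute the curl of F = (-9y^3 - 9y, 9x, 0):
    (∇ × F)_x = ∂F_z/∂y - ∂F_y/∂z = 0,
    (∇ × F)_y = ∂F_x/∂z - ∂F_z/∂x = 0,
    (∇ × F)_z = ∂F_y/∂x - ∂F_x/∂y = 27y^2 + 18.

On z = 3, (curl F)_z = 27y^2 + 18.

Convert to polar (x = r cos θ, y = r sin θ, dA = r dr dθ); the integrand becomes 27r^2sin(θ)^2 + 18, so

    ∬_D (curl F)_z dA = ∫_0^{2π} ∫_0^{2} (27r^2sin(θ)^2 + 18) · r dr dθ.

Inner (r from 0 to 2): 108sin(θ)^2 + 36.
Outer (θ from 0 to 2π): 180π.

Therefore ∮_C F · dr = 180π.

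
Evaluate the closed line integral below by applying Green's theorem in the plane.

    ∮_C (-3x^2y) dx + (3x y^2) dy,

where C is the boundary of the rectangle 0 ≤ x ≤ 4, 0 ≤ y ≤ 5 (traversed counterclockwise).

Green's theorem converts the closed line integral into a double integral over the enclosed region D:

    ∮_C P dx + Q dy = ∬_D (∂Q/∂x - ∂P/∂y) dA.

Here P = -3x^2y, Q = 3x y^2, so

    ∂Q/∂x = 3y^2,    ∂P/∂y = -3x^2,
    ∂Q/∂x - ∂P/∂y = 3x^2 + 3y^2.

D is the region 0 ≤ x ≤ 4, 0 ≤ y ≤ 5. Evaluating the double integral:

    ∬_D (3x^2 + 3y^2) dA = ∫_0^{4} ∫_0^{5} (3x^2 + 3y^2) dy dx.

Inner (y from 0 to 5): 15x^2 + 125.
Outer (x from 0 to 4): 820.

Therefore ∮_C P dx + Q dy = 820.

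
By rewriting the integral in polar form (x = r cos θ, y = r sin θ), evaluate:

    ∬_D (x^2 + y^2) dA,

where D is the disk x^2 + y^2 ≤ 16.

The region D is 0 ≤ r ≤ 4, 0 ≤ θ ≤ 2π in polar coordinates, where x = r cos(θ), y = r sin(θ), and dA = r dr dθ.

Under the substitution, the integrand becomes r^2, so

    ∬_D (x^2 + y^2) dA = ∫_{0}^{2π} ∫_{0}^{4} (r^2) · r dr dθ.

Inner integral (in r): ∫_{0}^{4} (r^2) · r dr = 64.

Outer integral (in θ): ∫_{0}^{2π} (64) dθ = 128π.

Therefore ∬_D (x^2 + y^2) dA = 128π.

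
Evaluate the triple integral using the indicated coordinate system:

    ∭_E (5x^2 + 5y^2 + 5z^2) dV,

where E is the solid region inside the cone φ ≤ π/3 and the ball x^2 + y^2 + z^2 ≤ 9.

In spherical coordinates, x = ρ sin(φ) cos(θ), y = ρ sin(φ) sin(θ), z = ρ cos(φ), and dV = ρ^2 sin(φ) dρ dφ dθ.

The integrand becomes 5ρ^2, so

    ∭_E (5x^2 + 5y^2 + 5z^2) dV = ∫_{0}^{2π} ∫_{0}^{π/3} ∫_{0}^{3} (5ρ^2) · ρ^2 sin(φ) dρ dφ dθ.

Inner (ρ): 243sin(φ).
Middle (φ): 243/2.
Outer (θ): 243π.

Therefore the triple integral equals 243π.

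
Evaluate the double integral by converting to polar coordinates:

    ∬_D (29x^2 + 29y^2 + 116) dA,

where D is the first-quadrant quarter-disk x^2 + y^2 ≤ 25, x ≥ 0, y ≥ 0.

The region D is 0 ≤ r ≤ 5, 0 ≤ θ ≤ π/2 in polar coordinates, where x = r cos(θ), y = r sin(θ), and dA = r dr dθ.

Under the substitution, the integrand becomes 29r^2 + 116, so

    ∬_D (29x^2 + 29y^2 + 116) dA = ∫_{0}^{π/2} ∫_{0}^{5} (29r^2 + 116) · r dr dθ.

Inner integral (in r): ∫_{0}^{5} (29r^2 + 116) · r dr = 23925/4.

Outer integral (in θ): ∫_{0}^{π/2} (23925/4) dθ = 23925π/8.

Therefore ∬_D (29x^2 + 29y^2 + 116) dA = 23925π/8.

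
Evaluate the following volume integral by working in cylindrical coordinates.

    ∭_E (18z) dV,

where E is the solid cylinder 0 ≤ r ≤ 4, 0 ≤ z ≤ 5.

In cylindrical coordinates, x = r cos(θ), y = r sin(θ), z = z, and dV = r dr dθ dz.

The integrand becomes 18z, so

    ∭_E (18z) dV = ∫_{0}^{2π} ∫_{0}^{4} ∫_{0}^{5} (18z) · r dz dr dθ.

Inner (z): 225r.
Middle (r from 0 to 4): 1800.
Outer (θ): 3600π.

Therefore the triple integral equals 3600π.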